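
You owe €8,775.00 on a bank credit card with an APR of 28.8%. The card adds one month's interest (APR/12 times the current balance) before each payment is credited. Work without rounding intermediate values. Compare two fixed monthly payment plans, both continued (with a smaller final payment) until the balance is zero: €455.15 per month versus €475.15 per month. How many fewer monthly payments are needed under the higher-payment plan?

2 fewer payments

Monthly rate r = 28.8%/12 = 2.4% = 0.024.
At €455.15/mo: n = ⌈−ln(1 − rB₀/P)/ln(1+r)⌉ = 27 payments (last €88.69); total interest = total paid − €8,775.00 = €3,147.59.
At €475.15/mo: 25 payments (last €329.84); total interest €2,958.44.
Payments saved = 27 − 25 = 2.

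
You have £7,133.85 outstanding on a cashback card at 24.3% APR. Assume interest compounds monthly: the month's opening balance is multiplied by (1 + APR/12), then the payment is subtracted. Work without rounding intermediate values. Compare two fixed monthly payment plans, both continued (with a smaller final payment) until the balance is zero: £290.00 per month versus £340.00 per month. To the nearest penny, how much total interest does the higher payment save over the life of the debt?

Monthly rate r = 24.3%/12 = 2.025% = 0.02025.
At £290.00/mo: n = ⌈−ln(1 − rB₀/P)/ln(1+r)⌉ = 35 payments (last £113.69); total interest = total paid − £7,133.85 = £2,839.84.
At £340.00/mo: 28 payments (last £202.56); total interest £2,248.71.
Interest saved = £2,839.84 − £2,248.71 = £591.13.

£591.13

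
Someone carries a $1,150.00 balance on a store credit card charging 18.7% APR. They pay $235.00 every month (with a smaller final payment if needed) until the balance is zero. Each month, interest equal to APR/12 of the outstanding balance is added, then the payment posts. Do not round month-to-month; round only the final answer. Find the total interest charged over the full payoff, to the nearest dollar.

$56

Monthly rate r = 18.7%/12 = 1.55833% = 0.0155833.
Payoff takes n = ⌈−ln(1 − rB₀/P)/ln(1+r)⌉ = ⌈5.130⌉ = 6 payments; the last is $30.72.
Total paid = 5·$235.00 + $30.72 = $1,205.72.
Total interest = total paid − principal = $1,205.72 − $1,150.00 = $55.72.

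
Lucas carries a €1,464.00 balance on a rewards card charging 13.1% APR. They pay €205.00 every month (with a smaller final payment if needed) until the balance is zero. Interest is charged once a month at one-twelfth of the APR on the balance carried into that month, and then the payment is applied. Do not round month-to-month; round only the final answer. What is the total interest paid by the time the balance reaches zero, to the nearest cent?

€68.80

Monthly rate r = 13.1%/12 = 1.09167% = 0.0109167.
Payoff takes n = ⌈−ln(1 − rB₀/P)/ln(1+r)⌉ = ⌈7.476⌉ = 8 payments; the last is €97.80.
Total paid = 7·€205.00 + €97.80 = €1,532.80.
Total interest = total paid − principal = €1,532.80 − €1,464.00 = €68.80.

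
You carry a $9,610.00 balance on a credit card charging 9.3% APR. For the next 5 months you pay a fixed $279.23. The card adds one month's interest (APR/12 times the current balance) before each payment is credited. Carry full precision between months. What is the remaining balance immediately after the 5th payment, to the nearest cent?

Monthly rate r = 9.3%/12 = 0.775% = 0.00775.
Each month: B ← B·(1+r) − $279.23.
Month 1: interest $74.48; balance after payment $9,405.25.
Month 2: interest $72.89; balance after payment $9,198.91.
Month 3: interest $71.29; balance after payment $8,990.97.
Month 4: interest $69.68; balance after payment $8,781.42.
Month 5: interest $68.06; balance after payment $8,570.25.

$8,570.25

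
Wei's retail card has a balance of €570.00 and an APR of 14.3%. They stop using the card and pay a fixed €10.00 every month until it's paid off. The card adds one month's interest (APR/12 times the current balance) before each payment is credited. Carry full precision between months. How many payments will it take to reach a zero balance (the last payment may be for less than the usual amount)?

96 payments

Monthly rate r = 14.3%/12 = 1.19167% = 0.0119167.
Recurrence: B ← B·(1+r) − €10.00.
Month 1: interest €6.79; balance after payment €566.79.
Month 2: interest €6.75; balance after payment €563.55.
Closed form: n = −ln(1 − rB₀/P)/ln(1+r) = −ln(0.32075)/ln(1.01192) ≈ 95.988, so the balance reaches zero during payment 96.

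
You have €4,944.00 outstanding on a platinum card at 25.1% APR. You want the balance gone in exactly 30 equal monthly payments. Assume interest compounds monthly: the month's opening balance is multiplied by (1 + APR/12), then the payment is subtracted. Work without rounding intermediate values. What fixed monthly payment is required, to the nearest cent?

Monthly rate r = 25.1%/12 = 2.09167% = 0.0209167.
Level-payment amortization: P = B₀·r / (1 − (1+r)^(−n)) = 4944.00·0.0209167 / (1 − 1.02092^(−30)).
Denominator 1 − (1+r)^(−30) = 0.462608014.
P = 103.412 / 0.462608014 ≈ 223.54.

€223.54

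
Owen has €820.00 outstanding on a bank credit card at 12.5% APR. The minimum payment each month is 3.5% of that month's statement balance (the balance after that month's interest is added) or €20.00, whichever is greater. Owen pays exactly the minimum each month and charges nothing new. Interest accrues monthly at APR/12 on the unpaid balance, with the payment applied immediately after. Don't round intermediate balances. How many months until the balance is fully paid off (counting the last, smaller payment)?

49 months

Monthly rate r = 12.5%/12 = 1.04167% = 0.0104167.
While 3.5% of the post-interest balance exceeds €20.00, each month B ← (B·(1+r))·(1 − 0.035), i.e. B shrinks by the factor (1+r)·0.965 = 0.97505.
This holds for months 1–15. Entering month 16 the balance is €561.35; 3.5% of the post-interest balance is now below €20.00, so the flat €20.00 minimum applies from here.
From month 16 a fixed €20.00 at rate r clears €561.35 in 34 more payments. Total: 15 + 34 = 49 months.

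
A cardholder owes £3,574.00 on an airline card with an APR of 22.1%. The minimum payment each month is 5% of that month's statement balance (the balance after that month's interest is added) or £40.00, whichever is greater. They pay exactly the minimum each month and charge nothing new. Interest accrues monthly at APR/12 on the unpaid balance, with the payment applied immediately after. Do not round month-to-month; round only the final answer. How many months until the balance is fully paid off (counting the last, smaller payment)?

Monthly rate r = 22.1%/12 = 1.84167% = 0.0184167.
While 5% of the post-interest balance exceeds £40.00, each month B ← (B·(1+r))·(1 − 0.05), i.e. B shrinks by the factor (1+r)·0.95 = 0.9675.
This holds for months 1–46. Entering month 47 the balance is £781.65; 5% of the post-interest balance is now below £40.00, so the flat £40.00 minimum applies from here.
From month 47 a fixed £40.00 at rate r clears £781.65 in 25 more payments. Total: 46 + 25 = 71 months.

71 months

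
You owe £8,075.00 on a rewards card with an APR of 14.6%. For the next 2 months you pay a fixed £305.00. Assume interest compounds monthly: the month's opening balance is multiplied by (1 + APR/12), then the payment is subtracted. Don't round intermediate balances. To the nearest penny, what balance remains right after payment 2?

£7,658.98

Monthly rate r = 14.6%/12 = 1.21667% = 0.0121667.
Each month: B ← B·(1+r) − £305.00.
Month 1: interest £98.25; balance after payment £7,868.25.
Month 2: interest £95.73; balance after payment £7,658.98.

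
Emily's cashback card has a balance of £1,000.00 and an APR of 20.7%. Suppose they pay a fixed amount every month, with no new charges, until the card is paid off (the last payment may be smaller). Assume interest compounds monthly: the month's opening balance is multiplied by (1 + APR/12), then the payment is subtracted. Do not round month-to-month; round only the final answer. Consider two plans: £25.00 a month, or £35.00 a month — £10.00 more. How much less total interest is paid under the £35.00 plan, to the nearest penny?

£322.50

Monthly rate r = 20.7%/12 = 1.725% = 0.01725.
At £25.00/mo: n = ⌈−ln(1 − rB₀/P)/ln(1+r)⌉ = 69 payments (last £12.02); total interest = total paid − £1,000.00 = £712.02.
At £35.00/mo: 40 payments (last £24.52); total interest £389.52.
Interest saved = £712.02 − £389.52 = £322.50.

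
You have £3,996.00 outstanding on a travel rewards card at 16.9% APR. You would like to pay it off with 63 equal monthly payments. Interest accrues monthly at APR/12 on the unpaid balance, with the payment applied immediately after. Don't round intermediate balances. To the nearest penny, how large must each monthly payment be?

Monthly rate r = 16.9%/12 = 1.40833% = 0.0140833.
Level-payment amortization: P = B₀·r / (1 − (1+r)^(−n)) = 3996.00·0.0140833 / (1 − 1.01408^(−63)).
Denominator 1 − (1+r)^(−63) = 0.585656661.
P = 56.277 / 0.585656661 ≈ 96.09.

£96.09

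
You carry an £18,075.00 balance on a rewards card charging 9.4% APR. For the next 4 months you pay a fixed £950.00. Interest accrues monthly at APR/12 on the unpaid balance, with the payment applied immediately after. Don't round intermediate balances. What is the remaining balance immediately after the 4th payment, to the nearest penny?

Monthly rate r = 9.4%/12 = 0.783333% = 0.00783333.
Each month: B ← B·(1+r) − £950.00.
Month 1: interest £141.59; balance after payment £17,266.59.
Month 2: interest £135.25; balance after payment £16,451.84.
Month 3: interest £128.87; balance after payment £15,630.72.
Month 4: interest £122.44; balance after payment £14,803.16.

£14,803.16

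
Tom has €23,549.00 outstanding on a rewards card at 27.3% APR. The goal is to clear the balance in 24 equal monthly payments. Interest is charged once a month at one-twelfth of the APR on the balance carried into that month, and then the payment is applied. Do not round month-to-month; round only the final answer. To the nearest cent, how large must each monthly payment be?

€1,284.18

Monthly rate r = 27.3%/12 = 2.275% = 0.02275.
Level-payment amortization: P = B₀·r / (1 − (1+r)^(−n)) = 23549.00·0.02275 / (1 − 1.02275^(−24)).
Denominator 1 − (1+r)^(−24) = 0.417182902.
P = 535.74 / 0.417182902 ≈ 1284.18.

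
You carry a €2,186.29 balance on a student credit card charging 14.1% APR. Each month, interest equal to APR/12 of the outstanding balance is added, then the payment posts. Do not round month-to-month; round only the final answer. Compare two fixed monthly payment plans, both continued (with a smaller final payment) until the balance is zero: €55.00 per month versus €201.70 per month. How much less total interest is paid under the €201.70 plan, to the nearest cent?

Monthly rate r = 14.1%/12 = 1.175% = 0.01175.
At €55.00/mo: n = ⌈−ln(1 − rB₀/P)/ln(1+r)⌉ = 54 payments (last €48.28); total interest = total paid − €2,186.29 = €776.99.
At €201.70/mo: 12 payments (last €133.87); total interest €166.28.
Interest saved = €776.99 − €166.28 = €610.71.

€610.71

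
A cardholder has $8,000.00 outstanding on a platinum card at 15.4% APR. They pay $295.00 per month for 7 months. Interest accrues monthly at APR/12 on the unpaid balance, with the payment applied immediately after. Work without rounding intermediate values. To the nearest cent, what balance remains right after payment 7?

$6,600.71

Monthly rate r = 15.4%/12 = 1.28333% = 0.0128333.
Each month: B ← B·(1+r) − $295.00.
Month 1: interest $102.67; balance after payment $7,807.67.
Month 2: interest $100.20; balance after payment $7,612.87.
Month 3: interest $97.70; balance after payment $7,415.56.
Month 4: interest $95.17; balance after payment $7,215.73.
Month 5: interest $92.60; balance after payment $7,013.33.
Month 6: interest $90.00; balance after payment $6,808.34.
Month 7: interest $87.37; balance after payment $6,600.71.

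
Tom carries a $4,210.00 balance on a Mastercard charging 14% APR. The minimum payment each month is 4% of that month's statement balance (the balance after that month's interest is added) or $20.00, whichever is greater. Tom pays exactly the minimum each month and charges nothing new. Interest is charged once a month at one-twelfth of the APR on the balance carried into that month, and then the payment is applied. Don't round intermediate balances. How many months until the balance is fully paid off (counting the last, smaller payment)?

Monthly rate r = 14%/12 = 1.16667% = 0.0116667.
While 4% of the post-interest balance exceeds $20.00, each month B ← (B·(1+r))·(1 − 0.04), i.e. B shrinks by the factor (1+r)·0.96 = 0.9712.
This holds for months 1–74. Entering month 75 the balance is $484.31; 4% of the post-interest balance is now below $20.00, so the flat $20.00 minimum applies from here.
From month 75 a fixed $20.00 at rate r clears $484.31 in 29 more payments. Total: 74 + 29 = 103 months.

103 months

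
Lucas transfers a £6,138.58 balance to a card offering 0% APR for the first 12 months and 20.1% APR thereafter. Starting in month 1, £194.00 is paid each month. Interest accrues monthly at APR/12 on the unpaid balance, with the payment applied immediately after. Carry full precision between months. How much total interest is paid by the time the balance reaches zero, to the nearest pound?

£849

Promo months 1–12 at r₀ = 0%/12 = 0; months 13+ at r₁ = 20.1%/12 = 0.01675.
After month 12 (no interest yet): B = £6,138.58 − 12·£194.00 = £3,810.58.
Then at r₁ with £194.00/mo: n₂ = −ln(1 − r₁·B/P)/ln(1+r₁) ≈ 24.02 → 25 more payments.
Total paid = 36·£194.00 + £3.83 = £6,987.83; interest = £6,987.83 − £6,138.58 = £849.25.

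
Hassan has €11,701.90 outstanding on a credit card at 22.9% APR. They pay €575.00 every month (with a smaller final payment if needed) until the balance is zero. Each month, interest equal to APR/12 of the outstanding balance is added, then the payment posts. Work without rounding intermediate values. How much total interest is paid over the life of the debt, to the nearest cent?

Monthly rate r = 22.9%/12 = 1.90833% = 0.0190833.
Payoff takes n = ⌈−ln(1 − rB₀/P)/ln(1+r)⌉ = ⌈26.007⌉ = 27 payments; the last is €4.04.
Total paid = 26·€575.00 + €4.04 = €14,954.04.
Total interest = total paid − principal = €14,954.04 − €11,701.90 = €3,252.14.

€3,252.14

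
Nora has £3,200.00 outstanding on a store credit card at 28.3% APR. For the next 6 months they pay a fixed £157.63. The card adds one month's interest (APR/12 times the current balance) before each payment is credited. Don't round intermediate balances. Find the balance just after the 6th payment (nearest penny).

£2,677.02

Monthly rate r = 28.3%/12 = 2.35833% = 0.0235833.
Each month: B ← B·(1+r) − £157.63.
Month 1: interest £75.47; balance after payment £3,117.84.
Month 2: interest £73.53; balance after payment £3,033.74.
Month 3: interest £71.55; balance after payment £2,947.65.
Month 4: interest £69.52; balance after payment £2,859.54.
Month 5: interest £67.44; balance after payment £2,769.34.
Month 6: interest £65.31; balance after payment £2,677.02.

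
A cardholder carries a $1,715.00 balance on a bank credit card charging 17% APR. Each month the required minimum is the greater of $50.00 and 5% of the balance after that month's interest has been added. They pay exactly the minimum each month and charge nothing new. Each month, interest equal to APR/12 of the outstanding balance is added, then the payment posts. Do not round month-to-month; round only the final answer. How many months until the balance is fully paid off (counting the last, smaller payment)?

Monthly rate r = 17%/12 = 1.41667% = 0.0141667.
While 5% of the post-interest balance exceeds $50.00, each month B ← (B·(1+r))·(1 − 0.05), i.e. B shrinks by the factor (1+r)·0.95 = 0.96346.
This holds for months 1–15. Entering month 16 the balance is $981.20; 5% of the post-interest balance is now below $50.00, so the flat $50.00 minimum applies from here.
From month 16 a fixed $50.00 at rate r clears $981.20 in 24 more payments. Total: 15 + 24 = 39 months.

39 months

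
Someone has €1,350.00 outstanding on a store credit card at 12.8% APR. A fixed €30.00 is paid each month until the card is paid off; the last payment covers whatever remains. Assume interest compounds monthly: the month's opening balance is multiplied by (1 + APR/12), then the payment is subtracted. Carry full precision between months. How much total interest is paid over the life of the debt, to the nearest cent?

€499.00

Monthly rate r = 12.8%/12 = 1.06667% = 0.0106667.
Payoff takes n = ⌈−ln(1 − rB₀/P)/ln(1+r)⌉ = ⌈61.632⌉ = 62 payments; the last is €19.00.
Total paid = 61·€30.00 + €19.00 = €1,849.00.
Total interest = total paid − principal = €1,849.00 − €1,350.00 = €499.00.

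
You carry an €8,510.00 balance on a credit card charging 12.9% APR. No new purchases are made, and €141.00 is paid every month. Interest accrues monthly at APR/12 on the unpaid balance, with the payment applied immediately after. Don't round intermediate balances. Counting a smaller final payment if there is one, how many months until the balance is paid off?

98 payments

Monthly rate r = 12.9%/12 = 1.075% = 0.01075.
Recurrence: B ← B·(1+r) − €141.00.
Month 1: interest €91.48; balance after payment €8,460.48.
Month 2: interest €90.95; balance after payment €8,410.43.
Closed form: n = −ln(1 − rB₀/P)/ln(1+r) = −ln(0.35119)/ln(1.01075) ≈ 97.865, so the balance reaches zero during payment 98.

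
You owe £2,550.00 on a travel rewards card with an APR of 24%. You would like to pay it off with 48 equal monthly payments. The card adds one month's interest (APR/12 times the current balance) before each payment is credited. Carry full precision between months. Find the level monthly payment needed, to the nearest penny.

£83.13

Monthly rate r = 24%/12 = 2% = 0.02.
Level-payment amortization: P = B₀·r / (1 − (1+r)^(−n)) = 2550.00·0.02 / (1 − 1.02^(−48)).
Denominator 1 − (1+r)^(−48) = 0.613462391.
P = 51 / 0.613462391 ≈ 83.13.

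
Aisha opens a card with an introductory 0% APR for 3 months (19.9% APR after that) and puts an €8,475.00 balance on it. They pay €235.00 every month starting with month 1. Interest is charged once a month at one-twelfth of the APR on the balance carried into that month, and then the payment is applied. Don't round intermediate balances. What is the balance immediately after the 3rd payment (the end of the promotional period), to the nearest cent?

€7,770.00

Promo months 1–3 at r₀ = 0%/12 = 0; months 4+ at r₁ = 19.9%/12 = 0.0165833.
After month 3 (no interest yet): B = €8,475.00 − 3·€235.00 = €7,770.00.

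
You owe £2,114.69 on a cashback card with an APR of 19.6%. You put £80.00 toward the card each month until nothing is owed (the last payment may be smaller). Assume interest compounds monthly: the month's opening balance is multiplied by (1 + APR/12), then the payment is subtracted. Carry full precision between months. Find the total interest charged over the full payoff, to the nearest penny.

Monthly rate r = 19.6%/12 = 1.63333% = 0.0163333.
Payoff takes n = ⌈−ln(1 − rB₀/P)/ln(1+r)⌉ = ⌈34.885⌉ = 35 payments; the last is £70.90.
Total paid = 34·£80.00 + £70.90 = £2,790.90.
Total interest = total paid − principal = £2,790.90 − £2,114.69 = £676.21.

£676.21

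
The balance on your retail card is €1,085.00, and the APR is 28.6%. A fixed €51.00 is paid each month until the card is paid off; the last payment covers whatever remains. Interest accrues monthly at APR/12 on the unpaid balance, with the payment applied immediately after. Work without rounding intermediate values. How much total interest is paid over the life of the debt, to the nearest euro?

Monthly rate r = 28.6%/12 = 2.38333% = 0.0238333.
Payoff takes n = ⌈−ln(1 − rB₀/P)/ln(1+r)⌉ = ⌈30.031⌉ = 31 payments; the last is €1.58.
Total paid = 30·€51.00 + €1.58 = €1,531.58.
Total interest = total paid − principal = €1,531.58 − €1,085.00 = €446.58.

€447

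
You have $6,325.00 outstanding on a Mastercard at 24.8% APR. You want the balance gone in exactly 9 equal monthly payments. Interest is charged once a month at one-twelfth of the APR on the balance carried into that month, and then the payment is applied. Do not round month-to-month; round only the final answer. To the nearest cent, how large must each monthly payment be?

Monthly rate r = 24.8%/12 = 2.06667% = 0.0206667.
Level-payment amortization: P = B₀·r / (1 − (1+r)^(−n)) = 6325.00·0.0206667 / (1 − 1.02067^(−9)).
Denominator 1 − (1+r)^(−9) = 0.168150777.
P = 130.717 / 0.168150777 ≈ 777.38.

$777.38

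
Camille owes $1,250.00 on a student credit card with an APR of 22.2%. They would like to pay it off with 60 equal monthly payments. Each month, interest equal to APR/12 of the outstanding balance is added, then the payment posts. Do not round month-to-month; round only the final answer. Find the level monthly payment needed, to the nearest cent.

Monthly rate r = 22.2%/12 = 1.85% = 0.0185.
Level-payment amortization: P = B₀·r / (1 − (1+r)^(−n)) = 1250.00·0.0185 / (1 − 1.0185^(−60)).
Denominator 1 − (1+r)^(−60) = 0.667081446.
P = 23.125 / 0.667081446 ≈ 34.67.

$34.67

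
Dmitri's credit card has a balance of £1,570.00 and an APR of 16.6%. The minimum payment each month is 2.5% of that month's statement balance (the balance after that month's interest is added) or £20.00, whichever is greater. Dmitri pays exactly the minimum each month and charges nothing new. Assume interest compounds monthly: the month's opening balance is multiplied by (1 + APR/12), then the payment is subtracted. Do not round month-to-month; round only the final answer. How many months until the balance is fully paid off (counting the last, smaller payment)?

Monthly rate r = 16.6%/12 = 1.38333% = 0.0138333.
While 2.5% of the post-interest balance exceeds £20.00, each month B ← (B·(1+r))·(1 − 0.025), i.e. B shrinks by the factor (1+r)·0.975 = 0.98849.
This holds for months 1–60. Entering month 61 the balance is £783.74; 2.5% of the post-interest balance is now below £20.00, so the flat £20.00 minimum applies from here.
From month 61 a fixed £20.00 at rate r clears £783.74 in 57 more payments. Total: 60 + 57 = 117 months.

117 months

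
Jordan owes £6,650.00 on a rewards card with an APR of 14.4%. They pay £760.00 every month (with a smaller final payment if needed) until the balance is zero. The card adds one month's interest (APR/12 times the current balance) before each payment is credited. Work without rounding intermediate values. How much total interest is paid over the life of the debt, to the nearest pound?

Monthly rate r = 14.4%/12 = 1.2% = 0.012.
Payoff takes n = ⌈−ln(1 − rB₀/P)/ln(1+r)⌉ = ⌈9.300⌉ = 10 payments; the last is £228.69.
Total paid = 9·£760.00 + £228.69 = £7,068.69.
Total interest = total paid − principal = £7,068.69 − £6,650.00 = £418.69.

£419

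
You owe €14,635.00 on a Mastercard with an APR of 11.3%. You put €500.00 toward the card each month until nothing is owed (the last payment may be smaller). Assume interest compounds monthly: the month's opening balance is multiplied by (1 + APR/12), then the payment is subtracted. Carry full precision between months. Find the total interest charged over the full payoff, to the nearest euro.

Monthly rate r = 11.3%/12 = 0.941667% = 0.00941667.
Payoff takes n = ⌈−ln(1 − rB₀/P)/ln(1+r)⌉ = ⌈34.403⌉ = 35 payments; the last is €202.14.
Total paid = 34·€500.00 + €202.14 = €17,202.14.
Total interest = total paid − principal = €17,202.14 − €14,635.00 = €2,567.14.

€2,567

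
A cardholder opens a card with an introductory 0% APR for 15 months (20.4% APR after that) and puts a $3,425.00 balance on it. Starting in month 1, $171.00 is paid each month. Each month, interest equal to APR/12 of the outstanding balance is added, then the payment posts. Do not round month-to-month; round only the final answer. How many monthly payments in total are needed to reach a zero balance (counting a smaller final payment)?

Promo months 1–15 at r₀ = 0%/12 = 0; months 16+ at r₁ = 20.4%/12 = 0.017.
After month 15 (no interest yet): B = $3,425.00 − 15·$171.00 = $860.00.
Then at r₁ with $171.00/mo: n₂ = −ln(1 − r₁·B/P)/ln(1+r₁) ≈ 5.30 → 6 more payments.

21 months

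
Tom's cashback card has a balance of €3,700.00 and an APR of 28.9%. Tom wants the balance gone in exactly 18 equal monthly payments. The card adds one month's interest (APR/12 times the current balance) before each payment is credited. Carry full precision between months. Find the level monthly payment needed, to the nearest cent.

€255.75

Monthly rate r = 28.9%/12 = 2.40833% = 0.0240833.
Level-payment amortization: P = B₀·r / (1 − (1+r)^(−n)) = 3700.00·0.0240833 / (1 − 1.02408^(−18)).
Denominator 1 − (1+r)^(−18) = 0.34842467.
P = 89.1083 / 0.34842467 ≈ 255.75.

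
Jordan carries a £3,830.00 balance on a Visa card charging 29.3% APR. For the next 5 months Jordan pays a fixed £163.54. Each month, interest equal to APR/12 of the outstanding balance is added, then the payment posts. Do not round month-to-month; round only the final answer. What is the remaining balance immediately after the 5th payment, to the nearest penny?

Monthly rate r = 29.3%/12 = 2.44167% = 0.0244167.
Each month: B ← B·(1+r) − £163.54.
Month 1: interest £93.52; balance after payment £3,759.98.
Month 2: interest £91.81; balance after payment £3,688.24.
Month 3: interest £90.05; balance after payment £3,614.76.
Month 4: interest £88.26; balance after payment £3,539.48.
Month 5: interest £86.42; balance after payment £3,462.36.

£3,462.36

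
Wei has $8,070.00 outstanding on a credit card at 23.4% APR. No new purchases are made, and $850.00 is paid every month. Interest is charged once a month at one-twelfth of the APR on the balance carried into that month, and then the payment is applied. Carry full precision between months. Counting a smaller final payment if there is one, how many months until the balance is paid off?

11 months

Monthly rate r = 23.4%/12 = 1.95% = 0.0195.
Recurrence: B ← B·(1+r) − $850.00.
Month 1: interest $157.37; balance after payment $7,377.36.
Month 2: interest $143.86; balance after payment $6,671.22.
Closed form: n = −ln(1 − rB₀/P)/ln(1+r) = −ln(0.81486)/ln(1.0195) ≈ 10.601, so the balance reaches zero during payment 11.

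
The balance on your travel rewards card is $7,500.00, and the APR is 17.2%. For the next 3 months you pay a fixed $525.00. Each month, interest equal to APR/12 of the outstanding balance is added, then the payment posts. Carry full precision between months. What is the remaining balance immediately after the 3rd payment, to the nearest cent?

$6,229.46

Monthly rate r = 17.2%/12 = 1.43333% = 0.0143333.
Each month: B ← B·(1+r) − $525.00.
Month 1: interest $107.50; balance after payment $7,082.50.
Month 2: interest $101.52; balance after payment $6,659.02.
Month 3: interest $95.45; balance after payment $6,229.46.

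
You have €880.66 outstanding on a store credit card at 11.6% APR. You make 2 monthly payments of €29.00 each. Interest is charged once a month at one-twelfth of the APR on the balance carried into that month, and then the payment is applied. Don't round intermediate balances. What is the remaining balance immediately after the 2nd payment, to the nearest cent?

€839.49

Monthly rate r = 11.6%/12 = 0.966667% = 0.00966667.
Each month: B ← B·(1+r) − €29.00.
Month 1: interest €8.51; balance after payment €860.17.
Month 2: interest €8.32; balance after payment €839.49.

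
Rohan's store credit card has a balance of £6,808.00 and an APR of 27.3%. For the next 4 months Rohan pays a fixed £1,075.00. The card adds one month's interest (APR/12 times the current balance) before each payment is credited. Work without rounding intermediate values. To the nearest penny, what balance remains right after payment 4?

Monthly rate r = 27.3%/12 = 2.275% = 0.02275.
Each month: B ← B·(1+r) − £1,075.00.
Month 1: interest £154.88; balance after payment £5,887.88.
Month 2: interest £133.95; balance after payment £4,946.83.
Month 3: interest £112.54; balance after payment £3,984.37.
Month 4: interest £90.64; balance after payment £3,000.02.

£3,000.02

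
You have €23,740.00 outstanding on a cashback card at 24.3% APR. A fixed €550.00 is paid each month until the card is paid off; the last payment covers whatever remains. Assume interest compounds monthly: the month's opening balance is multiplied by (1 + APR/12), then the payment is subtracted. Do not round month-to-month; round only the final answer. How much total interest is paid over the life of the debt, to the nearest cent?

Monthly rate r = 24.3%/12 = 2.025% = 0.02025.
Payoff takes n = ⌈−ln(1 − rB₀/P)/ln(1+r)⌉ = ⌈103.352⌉ = 104 payments; the last is €195.11.
Total paid = 103·€550.00 + €195.11 = €56,845.11.
Total interest = total paid − principal = €56,845.11 − €23,740.00 = €33,105.11.

€33,105.11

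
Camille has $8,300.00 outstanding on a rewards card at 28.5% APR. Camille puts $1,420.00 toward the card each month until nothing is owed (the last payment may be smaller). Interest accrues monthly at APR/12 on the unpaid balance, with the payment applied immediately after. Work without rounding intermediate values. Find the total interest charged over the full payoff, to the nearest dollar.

Monthly rate r = 28.5%/12 = 2.375% = 0.02375.
Payoff takes n = ⌈−ln(1 − rB₀/P)/ln(1+r)⌉ = ⌈6.367⌉ = 7 payments; the last is $525.24.
Total paid = 6·$1,420.00 + $525.24 = $9,045.24.
Total interest = total paid − principal = $9,045.24 − $8,300.00 = $745.24.

$745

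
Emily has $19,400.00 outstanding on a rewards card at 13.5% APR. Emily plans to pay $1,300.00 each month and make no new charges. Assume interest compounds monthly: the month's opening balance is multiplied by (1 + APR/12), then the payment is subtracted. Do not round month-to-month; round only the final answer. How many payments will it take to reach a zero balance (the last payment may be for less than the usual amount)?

Monthly rate r = 13.5%/12 = 1.125% = 0.01125.
Recurrence: B ← B·(1+r) − $1,300.00.
Month 1: interest $218.25; balance after payment $18,318.25.
Month 2: interest $206.08; balance after payment $17,224.33.
Closed form: n = −ln(1 − rB₀/P)/ln(1+r) = −ln(0.83212)/ln(1.01125) ≈ 16.428, so the balance reaches zero during payment 17.

17 months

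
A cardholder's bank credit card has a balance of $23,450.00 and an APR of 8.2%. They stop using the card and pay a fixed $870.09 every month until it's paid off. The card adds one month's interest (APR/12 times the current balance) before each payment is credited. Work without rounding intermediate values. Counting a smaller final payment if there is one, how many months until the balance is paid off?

30 payments

Monthly rate r = 8.2%/12 = 0.683333% = 0.00683333.
Recurrence: B ← B·(1+r) − $870.09.
Month 1: interest $160.24; balance after payment $22,740.15.
Month 2: interest $155.39; balance after payment $22,025.45.
Closed form: n = −ln(1 − rB₀/P)/ln(1+r) = −ln(0.81583)/ln(1.00683) ≈ 29.889, so the balance reaches zero during payment 30.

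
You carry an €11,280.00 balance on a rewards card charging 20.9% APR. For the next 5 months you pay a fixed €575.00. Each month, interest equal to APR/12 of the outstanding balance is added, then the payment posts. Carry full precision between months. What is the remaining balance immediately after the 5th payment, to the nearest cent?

Monthly rate r = 20.9%/12 = 1.74167% = 0.0174167.
Each month: B ← B·(1+r) − €575.00.
Month 1: interest €196.46; balance after payment €10,901.46.
Month 2: interest €189.87; balance after payment €10,516.33.
Month 3: interest €183.16; balance after payment €10,124.49.
Month 4: interest €176.33; balance after payment €9,725.82.
Month 5: interest €169.39; balance after payment €9,320.21.

€9,320.21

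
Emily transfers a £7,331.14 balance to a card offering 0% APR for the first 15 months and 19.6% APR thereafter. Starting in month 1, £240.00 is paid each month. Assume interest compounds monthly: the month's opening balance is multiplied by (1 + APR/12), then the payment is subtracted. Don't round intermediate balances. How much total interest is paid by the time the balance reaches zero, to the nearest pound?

Promo months 1–15 at r₀ = 0%/12 = 0; months 16+ at r₁ = 19.6%/12 = 0.0163333.
After month 15 (no interest yet): B = £7,331.14 − 15·£240.00 = £3,731.14.
Then at r₁ with £240.00/mo: n₂ = −ln(1 − r₁·B/P)/ln(1+r₁) ≈ 18.08 → 19 more payments.
Total paid = 33·£240.00 + £19.46 = £7,939.46; interest = £7,939.46 − £7,331.14 = £608.32.

£608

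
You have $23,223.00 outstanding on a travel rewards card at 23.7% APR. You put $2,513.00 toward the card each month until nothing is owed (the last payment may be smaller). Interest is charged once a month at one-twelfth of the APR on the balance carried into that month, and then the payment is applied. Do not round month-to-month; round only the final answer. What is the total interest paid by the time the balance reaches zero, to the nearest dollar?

$2,676

Monthly rate r = 23.7%/12 = 1.975% = 0.01975.
Payoff takes n = ⌈−ln(1 − rB₀/P)/ln(1+r)⌉ = ⌈10.304⌉ = 11 payments; the last is $769.08.
Total paid = 10·$2,513.00 + $769.08 = $25,899.08.
Total interest = total paid − principal = $25,899.08 − $23,223.00 = $2,676.08.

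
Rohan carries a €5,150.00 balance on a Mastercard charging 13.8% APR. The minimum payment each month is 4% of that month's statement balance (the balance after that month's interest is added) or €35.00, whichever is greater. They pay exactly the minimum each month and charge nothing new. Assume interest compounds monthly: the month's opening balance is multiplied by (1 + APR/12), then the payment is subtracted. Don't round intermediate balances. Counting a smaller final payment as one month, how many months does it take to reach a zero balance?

90 months

Monthly rate r = 13.8%/12 = 1.15% = 0.0115.
While 4% of the post-interest balance exceeds €35.00, each month B ← (B·(1+r))·(1 − 0.04), i.e. B shrinks by the factor (1+r)·0.96 = 0.97104.
This holds for months 1–61. Entering month 62 the balance is €857.57; 4% of the post-interest balance is now below €35.00, so the flat €35.00 minimum applies from here.
From month 62 a fixed €35.00 at rate r clears €857.57 in 29 more payments. Total: 61 + 29 = 90 months.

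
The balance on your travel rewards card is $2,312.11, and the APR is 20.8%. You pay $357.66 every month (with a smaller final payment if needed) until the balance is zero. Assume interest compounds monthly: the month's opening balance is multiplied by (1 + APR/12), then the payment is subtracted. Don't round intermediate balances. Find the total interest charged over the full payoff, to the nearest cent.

Monthly rate r = 20.8%/12 = 1.73333% = 0.0173333.
Payoff takes n = ⌈−ln(1 − rB₀/P)/ln(1+r)⌉ = ⌈6.916⌉ = 7 payments; the last is $327.69.
Total paid = 6·$357.66 + $327.69 = $2,473.65.
Total interest = total paid − principal = $2,473.65 − $2,312.11 = $161.54.

$161.54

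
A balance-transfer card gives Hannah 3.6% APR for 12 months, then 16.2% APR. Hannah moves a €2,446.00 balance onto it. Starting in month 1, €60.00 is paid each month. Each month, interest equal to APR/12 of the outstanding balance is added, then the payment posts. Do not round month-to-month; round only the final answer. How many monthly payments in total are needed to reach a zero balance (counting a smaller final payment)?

51 payments

Promo months 1–12 at r₀ = 3.6%/12 = 0.003; months 13+ at r₁ = 16.2%/12 = 0.0135.
After month 12: iterate B ← B·(1+r₀) − €60.00 for 12 months → €1,803.52.
Then at r₁ with €60.00/mo: n₂ = −ln(1 − r₁·B/P)/ln(1+r₁) ≈ 38.82 → 39 more payments.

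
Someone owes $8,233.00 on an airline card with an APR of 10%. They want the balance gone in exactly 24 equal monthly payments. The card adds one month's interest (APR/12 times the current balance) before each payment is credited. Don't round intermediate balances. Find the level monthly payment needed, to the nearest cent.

Monthly rate r = 10%/12 = 0.833333% = 0.00833333.
Level-payment amortization: P = B₀·r / (1 − (1+r)^(−n)) = 8233.00·0.00833333 / (1 − 1.00833^(−24)).
Denominator 1 − (1+r)^(−24) = 0.180590457.
P = 68.6083 / 0.180590457 ≈ 379.91.

$379.91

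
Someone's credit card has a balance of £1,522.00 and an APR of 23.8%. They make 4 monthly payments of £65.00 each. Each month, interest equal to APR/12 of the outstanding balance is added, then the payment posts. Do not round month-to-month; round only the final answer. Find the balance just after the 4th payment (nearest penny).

Monthly rate r = 23.8%/12 = 1.98333% = 0.0198333.
Each month: B ← B·(1+r) − £65.00.
Month 1: interest £30.19; balance after payment £1,487.19.
Month 2: interest £29.50; balance after payment £1,451.68.
Month 3: interest £28.79; balance after payment £1,415.47.
Month 4: interest £28.07; balance after payment £1,378.55.

£1,378.55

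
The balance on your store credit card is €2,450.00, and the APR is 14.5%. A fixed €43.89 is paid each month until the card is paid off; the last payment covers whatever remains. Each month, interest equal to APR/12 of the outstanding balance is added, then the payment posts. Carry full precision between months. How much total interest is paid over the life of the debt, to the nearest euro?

Monthly rate r = 14.5%/12 = 1.20833% = 0.0120833.
Payoff takes n = ⌈−ln(1 − rB₀/P)/ln(1+r)⌉ = ⌈93.450⌉ = 94 payments; the last is €19.81.
Total paid = 93·€43.89 + €19.81 = €4,101.58.
Total interest = total paid − principal = €4,101.58 − €2,450.00 = €1,651.58.

€1,652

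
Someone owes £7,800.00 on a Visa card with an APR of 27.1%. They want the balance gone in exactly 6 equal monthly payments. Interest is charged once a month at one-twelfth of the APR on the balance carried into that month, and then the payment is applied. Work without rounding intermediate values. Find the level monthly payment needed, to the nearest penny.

£1,404.67

Monthly rate r = 27.1%/12 = 2.25833% = 0.0225833.
Level-payment amortization: P = B₀·r / (1 − (1+r)^(−n)) = 7800.00·0.0225833 / (1 − 1.02258^(−6)).
Denominator 1 − (1+r)^(−6) = 0.125403491.
P = 176.15 / 0.125403491 ≈ 1404.67.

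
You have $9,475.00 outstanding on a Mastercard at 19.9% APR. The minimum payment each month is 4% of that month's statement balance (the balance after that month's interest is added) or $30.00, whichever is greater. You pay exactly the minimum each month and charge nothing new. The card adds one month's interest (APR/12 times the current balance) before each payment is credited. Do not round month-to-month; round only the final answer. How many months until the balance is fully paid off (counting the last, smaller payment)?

Monthly rate r = 19.9%/12 = 1.65833% = 0.0165833.
While 4% of the post-interest balance exceeds $30.00, each month B ← (B·(1+r))·(1 − 0.04), i.e. B shrinks by the factor (1+r)·0.96 = 0.97592.
This holds for months 1–105. Entering month 106 the balance is $732.95; 4% of the post-interest balance is now below $30.00, so the flat $30.00 minimum applies from here.
From month 106 a fixed $30.00 at rate r clears $732.95 in 32 more payments. Total: 105 + 32 = 137 months.

137 months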